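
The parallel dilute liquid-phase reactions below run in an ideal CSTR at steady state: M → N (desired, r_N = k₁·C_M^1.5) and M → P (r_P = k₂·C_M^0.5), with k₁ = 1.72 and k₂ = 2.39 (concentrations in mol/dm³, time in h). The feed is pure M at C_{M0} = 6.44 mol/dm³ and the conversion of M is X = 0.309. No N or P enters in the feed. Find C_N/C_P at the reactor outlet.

3.20

Exit C_M = C_{M0}(1−X) = 6.44×0.691 = 4.450 mol/dm³.
In a CSTR the entire volume is at exit conditions, so r_N = 1.72×4.450^1.5 = 16.15 and r_P = 2.39×4.450^0.5 = 5.042.
Overall selectivity = C_N/C_P = r_Nτ/(r_Pτ) = r_N/r_P = 3.20.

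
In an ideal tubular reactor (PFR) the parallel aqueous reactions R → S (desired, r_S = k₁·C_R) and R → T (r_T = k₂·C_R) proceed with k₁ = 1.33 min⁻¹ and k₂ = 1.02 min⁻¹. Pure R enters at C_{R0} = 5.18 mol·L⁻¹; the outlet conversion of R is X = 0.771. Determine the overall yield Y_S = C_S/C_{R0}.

0.436

C_R = C_{R0}(1−X) = 1.186 mol·L⁻¹.
Both paths are first order in R, so the instantaneous fraction to S is constant: dC_S/d(−C_R) = k₁/(k₁+k₂) = 0.5660.
C_S = 0.5660·(C_{R0}−C_R) = 0.5660×3.994 = 2.26 mol·L⁻¹.
Y_S = C_S/C_{R0} = 2.260/5.18 = 0.436.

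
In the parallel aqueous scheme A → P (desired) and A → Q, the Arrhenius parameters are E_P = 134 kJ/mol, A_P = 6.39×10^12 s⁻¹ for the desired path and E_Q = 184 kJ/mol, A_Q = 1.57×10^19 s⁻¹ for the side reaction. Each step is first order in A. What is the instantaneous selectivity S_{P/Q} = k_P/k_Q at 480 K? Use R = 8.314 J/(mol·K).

0.112

k_P/k_Q = (A_P/A_Q)·exp[−(E_P−E_Q)/(RT)] = (A_P/A_Q)·exp[(E_Q−E_P)/(RT)].
(E_Q−E_P)/(RT) = (184−134)×10³/(8.314×480) = 50000/3991 = 12.53.
k_P/k_Q = (6.39×10^12/1.57×10^19)·exp(12.53) = 4.070×10^-7 × 2.763×10^5 = 0.112.
Since E_P < E_Q, lowering the temperature improves selectivity toward P.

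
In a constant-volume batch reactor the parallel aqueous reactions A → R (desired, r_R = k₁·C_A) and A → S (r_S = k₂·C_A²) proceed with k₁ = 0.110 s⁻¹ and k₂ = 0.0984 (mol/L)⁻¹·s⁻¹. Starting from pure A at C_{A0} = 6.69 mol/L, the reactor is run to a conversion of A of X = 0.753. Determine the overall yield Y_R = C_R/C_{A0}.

0.173

C_A = C_{A0}(1−X) = 1.652 mol/L.
Along a PFR/batch, dC_R/dC_A = −r_R/(r_R+r_S) = −k₁/(k₁+k₂·C_A).
Integrating from C_{A0} to C_A: C_R = (0.110/0.0984)·ln[(0.110+0.0984·6.69)/(0.110+0.0984·1.65)] = 1.118·ln(0.7683/0.2726) = 1.158 mol/L.
Y_R = C_R/C_{A0} = 1.158/6.69 = 0.173.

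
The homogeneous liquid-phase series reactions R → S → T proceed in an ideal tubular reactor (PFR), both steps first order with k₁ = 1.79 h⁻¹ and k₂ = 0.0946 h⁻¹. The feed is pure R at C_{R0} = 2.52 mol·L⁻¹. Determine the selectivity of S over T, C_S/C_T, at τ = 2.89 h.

Solving the coupled first-order balances gives C_S(τ) = [k₁/(k₂−k₁)]·C_{R0}·(e^(−k₁τ) − e^(−k₂τ)).
e^(−k₁τ) = e^(−1.79×2.89) = e^(−5.173) = 0.005667; e^(−k₂τ) = e^(−0.2734) = 0.7608.
C_S = 1.79×2.52/(0.0946−1.79) × (0.005667−0.7608) = (-2.661)×(-0.7551) = 2.009 mol·L⁻¹.
C_R = C_{R0}e^(−k₁τ) = 0.01428 mol·L⁻¹, so C_T = C_{R0}−C_R−C_S = 0.4966 mol·L⁻¹; C_S/C_T = 4.05.

4.05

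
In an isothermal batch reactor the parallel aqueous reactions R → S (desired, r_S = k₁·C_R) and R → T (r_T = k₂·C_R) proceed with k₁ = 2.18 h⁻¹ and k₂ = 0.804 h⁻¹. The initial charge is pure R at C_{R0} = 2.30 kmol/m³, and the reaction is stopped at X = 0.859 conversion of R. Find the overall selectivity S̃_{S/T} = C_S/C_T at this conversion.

2.71

C_R = C_{R0}(1−X) = 0.3243 kmol/m³.
Both paths are first order in R, so the instantaneous fraction to S is constant: dC_S/d(−C_R) = k₁/(k₁+k₂) = 0.7306.
C_S = 0.7306·(C_{R0}−C_R) = 0.7306×1.976 = 1.44 kmol/m³.
C_T = (C_{R0}−C_R)−C_S = 0.5323 kmol/m³; S̃_{S/T} = 1.443/0.5323 = 2.71.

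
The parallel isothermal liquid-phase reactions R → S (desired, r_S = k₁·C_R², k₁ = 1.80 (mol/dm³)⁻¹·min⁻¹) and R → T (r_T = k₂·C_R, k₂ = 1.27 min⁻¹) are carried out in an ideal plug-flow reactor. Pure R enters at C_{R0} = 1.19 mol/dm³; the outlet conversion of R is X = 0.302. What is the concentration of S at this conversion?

0.211 mol/dm³

C_R = C_{R0}(1−X) = 0.8306 mol/dm³.
Along a PFR/batch, dC_T/dC_R = −r_T/(r_S+r_T) = −k₂/(k₂+k₁·C_R).
Integrating from C_{R0} to C_R: C_T = (1.27/1.80)·ln[(1.27+1.80·1.19)/(1.27+1.80·0.831)] = 0.7056·ln(3.412/2.765) = 0.1483 mol/dm³.
Then C_S = (C_{R0}−C_R) − C_T = 0.3594 − 0.1483 = 0.2111 mol/dm³.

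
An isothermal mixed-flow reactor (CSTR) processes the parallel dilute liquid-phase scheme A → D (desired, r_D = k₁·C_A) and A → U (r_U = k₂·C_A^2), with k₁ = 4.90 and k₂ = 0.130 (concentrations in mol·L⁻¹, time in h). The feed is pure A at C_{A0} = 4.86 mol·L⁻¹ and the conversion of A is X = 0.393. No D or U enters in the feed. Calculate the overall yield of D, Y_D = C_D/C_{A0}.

Exit C_A = C_{A0}(1−X) = 4.86×0.607 = 2.950 mol·L⁻¹.
A CSTR operates uniformly at the exit composition, giving r_D = 14.46 and r_U = 1.131 (each k·C_A^n at C_A = 2.950).
Fraction of consumed A going to D: r_D/(r_D+r_U) = 0.9274.
C_D = 0.9274·C_{A0}·X = 0.9274×4.86×0.393 = 1.77 mol·L⁻¹; Y_D = C_D/C_{A0} = 0.364.

0.364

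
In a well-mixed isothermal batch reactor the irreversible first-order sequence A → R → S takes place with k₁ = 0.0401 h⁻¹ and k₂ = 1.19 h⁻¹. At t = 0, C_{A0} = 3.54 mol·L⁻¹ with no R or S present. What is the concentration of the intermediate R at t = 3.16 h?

0.106 mol·L⁻¹

Solving the coupled first-order balances gives C_R(t) = [k₁/(k₂−k₁)]·C_{A0}·(e^(−k₁t) − e^(−k₂t)).
e^(−k₁t) = e^(−0.0401×3.16) = e^(−0.1267) = 0.8810; e^(−k₂t) = e^(−3.760) = 0.02327.
C_R = 0.0401×3.54/(1.19−0.0401) × (0.8810−0.02327) = 0.1234×0.8577 = 0.1059 mol·L⁻¹.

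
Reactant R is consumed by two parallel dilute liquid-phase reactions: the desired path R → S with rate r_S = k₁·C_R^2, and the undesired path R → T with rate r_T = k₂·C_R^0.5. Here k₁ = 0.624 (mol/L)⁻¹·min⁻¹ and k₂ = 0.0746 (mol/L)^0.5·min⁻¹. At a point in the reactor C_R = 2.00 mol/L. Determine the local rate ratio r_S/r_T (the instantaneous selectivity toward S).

23.7

S_{S/T} = r_S/r_T = (k₁·C_R^2)/(k₂·C_R^0.5) = (k₁/k₂)·C_R^1.5.
= (0.624×2.000^2) / (0.0746×2.000^0.5) = 2.496/0.1055 = 23.7.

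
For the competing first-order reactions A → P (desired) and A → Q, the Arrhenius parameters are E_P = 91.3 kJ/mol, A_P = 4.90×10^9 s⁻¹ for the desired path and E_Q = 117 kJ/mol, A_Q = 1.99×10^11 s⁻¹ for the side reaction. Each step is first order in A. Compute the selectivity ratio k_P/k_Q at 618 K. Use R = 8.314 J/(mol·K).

With equal orders, S_{P/Q} = k_P/k_Q = (A_P/A_Q)·exp[(E_Q−E_P)/(RT)].
(E_Q−E_P)/(RT) = (117−91.3)×10³/(8.314×618) = 25700/5138 = 5.002.
k_P/k_Q = (4.90×10^9/1.99×10^11)·exp(5.002) = 0.02462 × 148.7 = 3.66.
Since E_P < E_Q, lowering the temperature improves selectivity toward P.

3.66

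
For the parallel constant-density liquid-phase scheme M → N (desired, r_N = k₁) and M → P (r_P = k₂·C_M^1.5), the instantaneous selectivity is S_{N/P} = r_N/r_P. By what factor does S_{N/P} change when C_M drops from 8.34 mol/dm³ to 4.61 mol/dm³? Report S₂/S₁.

2.43

S_{N/P} = (k₁/k₂)·C_M^-1.5, so S₂/S₁ = (C_{M,2}/C_{M,1})^-1.5.
= (4.61/8.34)^(-1.5) = (0.5528)^(-1.5) = 2.43.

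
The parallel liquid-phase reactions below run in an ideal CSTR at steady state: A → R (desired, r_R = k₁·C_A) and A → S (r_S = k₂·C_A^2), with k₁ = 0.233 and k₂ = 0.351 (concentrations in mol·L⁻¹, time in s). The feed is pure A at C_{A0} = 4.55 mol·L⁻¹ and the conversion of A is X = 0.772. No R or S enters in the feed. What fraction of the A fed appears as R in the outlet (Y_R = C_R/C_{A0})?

Exit C_A = C_{A0}(1−X) = 4.55×0.228 = 1.037 mol·L⁻¹.
In a CSTR the entire volume is at exit conditions, so r_R = 0.233×1.037 = 0.2417 and r_S = 0.351×1.037^2 = 0.3777.
Fraction of consumed A going to R: r_R/(r_R+r_S) = 0.3902.
C_R = 0.3902·C_{A0}·X = 0.3902×4.55×0.772 = 1.37 mol·L⁻¹; Y_R = C_R/C_{A0} = 0.301.

0.301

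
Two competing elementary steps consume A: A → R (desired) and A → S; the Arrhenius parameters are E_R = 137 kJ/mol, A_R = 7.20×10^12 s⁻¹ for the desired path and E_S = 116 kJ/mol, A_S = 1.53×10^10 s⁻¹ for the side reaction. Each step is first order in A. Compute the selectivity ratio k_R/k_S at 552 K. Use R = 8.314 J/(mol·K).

k_R/k_S = (A_R/A_S)·exp[−(E_R−E_S)/(RT)] = (A_R/A_S)·exp[(E_S−E_R)/(RT)].
(E_S−E_R)/(RT) = (116−137)×10³/(8.314×552) = -21000/4589 = -4.576.
k_R/k_S = (7.20×10^12/1.53×10^10)·exp(-4.576) = 470.6 × 0.01030 = 4.85.

4.85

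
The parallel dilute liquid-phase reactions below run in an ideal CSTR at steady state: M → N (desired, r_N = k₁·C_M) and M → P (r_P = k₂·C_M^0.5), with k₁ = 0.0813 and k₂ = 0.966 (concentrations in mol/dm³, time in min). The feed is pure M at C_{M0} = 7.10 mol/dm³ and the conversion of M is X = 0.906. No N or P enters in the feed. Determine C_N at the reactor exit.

Exit C_M = C_{M0}(1−X) = 7.10×0.0940 = 0.6674 mol/dm³.
A CSTR operates uniformly at the exit composition, giving r_N = 0.05426 and r_P = 0.7892 (each k·C_M^n at C_M = 0.6674).
Fraction of consumed M going to N: r_N/(r_N+r_P) = 0.06433.
C_N = 0.06433·C_{M0}·X = 0.06433×7.10×0.906 = 0.414 mol/dm³.

0.414 mol/dm³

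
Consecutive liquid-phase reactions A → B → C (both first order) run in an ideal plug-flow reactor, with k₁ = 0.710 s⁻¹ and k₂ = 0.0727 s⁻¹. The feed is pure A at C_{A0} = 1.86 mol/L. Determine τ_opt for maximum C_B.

3.58 s

Setting dC_B/dτ = 0 gives τ_opt = ln(k₂/k₁)/(k₂−k₁).
= ln(0.0727/0.710)/(0.0727−0.710) = ln(0.1024)/-0.6373 = -2.279/-0.6373 = 3.58 s.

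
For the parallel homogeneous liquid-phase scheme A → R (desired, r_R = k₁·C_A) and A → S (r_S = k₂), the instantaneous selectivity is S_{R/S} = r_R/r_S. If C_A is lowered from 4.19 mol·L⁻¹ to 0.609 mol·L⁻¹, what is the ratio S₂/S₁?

S_{R/S} = (k₁/k₂)·C_A, so S₂/S₁ = (C_{A,2}/C_{A,1}).
= 0.609/4.19 = 0.145.
Selectivity toward R falls as C_A falls — high-concentration operation is favoured.

0.145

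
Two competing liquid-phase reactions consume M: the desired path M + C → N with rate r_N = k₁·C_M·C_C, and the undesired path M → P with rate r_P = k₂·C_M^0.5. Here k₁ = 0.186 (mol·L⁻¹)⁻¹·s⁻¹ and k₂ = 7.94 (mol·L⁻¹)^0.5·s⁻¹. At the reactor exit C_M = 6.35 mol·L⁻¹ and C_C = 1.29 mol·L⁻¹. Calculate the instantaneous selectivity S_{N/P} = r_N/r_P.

0.0761

S_{N/P} = r_N/r_P = (k₁·C_M·C_C)/(k₂·C_M^0.5) = (k₁/k₂)·C_M^0.5·C_C.
= (0.186×6.350×1.290) / (7.94×6.350^0.5) = 1.524/20.01 = 0.0761.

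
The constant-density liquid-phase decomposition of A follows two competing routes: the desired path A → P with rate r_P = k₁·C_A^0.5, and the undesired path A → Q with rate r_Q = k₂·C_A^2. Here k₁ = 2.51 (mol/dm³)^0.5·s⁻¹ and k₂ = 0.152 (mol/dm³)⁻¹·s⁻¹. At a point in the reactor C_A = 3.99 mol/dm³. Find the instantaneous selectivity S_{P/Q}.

S_{P/Q} = r_P/r_Q = (k₁·C_A^0.5)/(k₂·C_A^2) = (k₁/k₂)·C_A^-1.5.
= (2.51×3.990^0.5) / (0.152×3.990^2) = 5.014/2.420 = 2.07.

2.07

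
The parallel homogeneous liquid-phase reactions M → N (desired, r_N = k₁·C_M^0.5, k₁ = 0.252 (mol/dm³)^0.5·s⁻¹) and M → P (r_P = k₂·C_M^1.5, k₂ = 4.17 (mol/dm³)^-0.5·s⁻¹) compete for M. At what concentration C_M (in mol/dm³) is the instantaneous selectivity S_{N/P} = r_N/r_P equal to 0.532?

S_{N/P} = (k₁/k₂)·C_M⁻¹ ⇒ C_M = (S·k₂/k₁)^(-1).
= (0.532×4.17/0.252)^(-1) = (8.803)^(-1) = 0.114 mol/dm³.

0.114 mol/dm³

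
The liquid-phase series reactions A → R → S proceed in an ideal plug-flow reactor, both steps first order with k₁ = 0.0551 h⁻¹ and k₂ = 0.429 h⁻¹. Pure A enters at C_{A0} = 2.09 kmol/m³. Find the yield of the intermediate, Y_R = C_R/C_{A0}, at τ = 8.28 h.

0.0892

Solving the coupled first-order balances gives C_R(τ) = [k₁/(k₂−k₁)]·C_{A0}·(e^(−k₁τ) − e^(−k₂τ)).
e^(−k₁τ) = e^(−0.0551×8.28) = e^(−0.4562) = 0.6337; e^(−k₂τ) = e^(−3.552) = 0.02866.
C_R = 0.0551×2.09/(0.429−0.0551) × (0.6337−0.02866) = 0.3080×0.6050 = 0.1863 kmol/m³.
Y_R = C_R/C_{A0} = 0.1863/2.09 = 0.0892.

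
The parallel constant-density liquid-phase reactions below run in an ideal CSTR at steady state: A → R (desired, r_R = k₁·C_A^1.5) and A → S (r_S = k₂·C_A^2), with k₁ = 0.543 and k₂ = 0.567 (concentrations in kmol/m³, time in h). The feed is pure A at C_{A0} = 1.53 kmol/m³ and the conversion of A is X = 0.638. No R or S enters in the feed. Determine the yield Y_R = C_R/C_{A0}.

0.359

Exit C_A = C_{A0}(1−X) = 1.53×0.362 = 0.5539 kmol/m³.
A CSTR operates uniformly at the exit composition, giving r_R = 0.2238 and r_S = 0.1739 (each k·C_A^n at C_A = 0.5539).
Fraction of consumed A going to R: r_R/(r_R+r_S) = 0.5627.
C_R = 0.5627·C_{A0}·X = 0.5627×1.53×0.638 = 0.549 kmol/m³; Y_R = C_R/C_{A0} = 0.359.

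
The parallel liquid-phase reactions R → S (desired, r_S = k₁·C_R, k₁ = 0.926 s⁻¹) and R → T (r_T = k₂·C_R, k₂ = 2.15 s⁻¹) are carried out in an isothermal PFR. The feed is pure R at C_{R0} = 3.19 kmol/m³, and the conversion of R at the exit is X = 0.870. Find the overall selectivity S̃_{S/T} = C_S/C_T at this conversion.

0.431

C_R = C_{R0}(1−X) = 0.4147 kmol/m³.
Both paths are first order in R, so the instantaneous fraction to S is constant: dC_S/d(−C_R) = k₁/(k₁+k₂) = 0.3010.
C_S = 0.3010·(C_{R0}−C_R) = 0.3010×2.775 = 0.835 kmol/m³.
C_T = (C_{R0}−C_R)−C_S = 1.940 kmol/m³; S̃_{S/T} = 0.8355/1.940 = 0.431.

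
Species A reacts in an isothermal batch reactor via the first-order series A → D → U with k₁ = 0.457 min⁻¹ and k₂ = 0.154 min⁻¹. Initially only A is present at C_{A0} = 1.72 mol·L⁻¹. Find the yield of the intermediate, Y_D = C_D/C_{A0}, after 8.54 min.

Solving the coupled first-order balances gives C_D(t) = [k₁/(k₂−k₁)]·C_{A0}·(e^(−k₁t) − e^(−k₂t)).
e^(−k₁t) = e^(−0.457×8.54) = e^(−3.903) = 0.02019; e^(−k₂t) = e^(−1.315) = 0.2684.
C_D = 0.457×1.72/(0.154−0.457) × (0.02019−0.2684) = (-2.594)×(-0.2482) = 0.6440 mol·L⁻¹.
Y_D = C_D/C_{A0} = 0.6440/1.72 = 0.374.

0.374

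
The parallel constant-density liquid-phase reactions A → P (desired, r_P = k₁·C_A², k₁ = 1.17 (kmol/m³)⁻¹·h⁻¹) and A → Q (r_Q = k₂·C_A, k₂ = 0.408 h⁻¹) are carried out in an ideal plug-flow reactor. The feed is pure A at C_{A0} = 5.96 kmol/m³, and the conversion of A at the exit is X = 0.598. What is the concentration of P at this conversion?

3.27 kmol/m³

C_A = C_{A0}(1−X) = 2.396 kmol/m³.
Along a PFR/batch, dC_Q/dC_A = −r_Q/(r_P+r_Q) = −k₂/(k₂+k₁·C_A).
Integrating from C_{A0} to C_A: C_Q = (0.408/1.17)·ln[(0.408+1.17·5.96)/(0.408+1.17·2.40)] = 0.3487·ln(7.381/3.211) = 0.2902 kmol/m³.
Then C_P = (C_{A0}−C_A) − C_Q = 3.564 − 0.2902 = 3.274 kmol/m³.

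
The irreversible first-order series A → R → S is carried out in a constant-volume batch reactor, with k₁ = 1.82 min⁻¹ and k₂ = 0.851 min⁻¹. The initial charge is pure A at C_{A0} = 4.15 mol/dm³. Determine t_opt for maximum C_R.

0.784 min

Setting dC_R/dt = 0 gives t_opt = ln(k₂/k₁)/(k₂−k₁).
= ln(0.851/1.82)/(0.851−1.82) = ln(0.4676)/-0.9690 = -0.7602/-0.9690 = 0.784 min.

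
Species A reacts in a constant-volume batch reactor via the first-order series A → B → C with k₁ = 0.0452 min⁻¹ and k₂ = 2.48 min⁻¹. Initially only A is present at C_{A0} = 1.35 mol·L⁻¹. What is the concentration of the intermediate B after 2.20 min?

0.0226 mol·L⁻¹

The intermediate concentration in a first-order A→B→C sequence is C_B = k₁C_{A0}(e^(−k₁t) − e^(−k₂t))/(k₂−k₁).
e^(−k₁t) = e^(−0.0452×2.20) = e^(−0.09944) = 0.9053; e^(−k₂t) = e^(−5.456) = 0.004271.
C_B = 0.0452×1.35/(2.48−0.0452) × (0.9053−0.004271) = 0.02506×0.9011 = 0.02258 mol·L⁻¹.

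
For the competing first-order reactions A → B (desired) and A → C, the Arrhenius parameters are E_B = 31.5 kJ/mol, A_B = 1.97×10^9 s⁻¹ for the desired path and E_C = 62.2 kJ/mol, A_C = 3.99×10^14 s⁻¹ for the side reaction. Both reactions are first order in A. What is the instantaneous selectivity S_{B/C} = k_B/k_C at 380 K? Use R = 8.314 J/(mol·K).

0.0820

k_B/k_C = (A_B/A_C)·exp[−(E_B−E_C)/(RT)] = (A_B/A_C)·exp[(E_C−E_B)/(RT)].
(E_C−E_B)/(RT) = (62.2−31.5)×10³/(8.314×380) = 30700/3159 = 9.717.
k_B/k_C = (1.97×10^9/3.99×10^14)·exp(9.717) = 4.937×10^-6 × 16602 = 0.0820.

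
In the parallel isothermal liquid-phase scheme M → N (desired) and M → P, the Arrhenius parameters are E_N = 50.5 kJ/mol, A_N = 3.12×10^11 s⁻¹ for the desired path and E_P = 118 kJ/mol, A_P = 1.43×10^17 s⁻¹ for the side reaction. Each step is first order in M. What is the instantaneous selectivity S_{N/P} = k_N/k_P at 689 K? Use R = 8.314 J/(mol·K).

0.286

k_N/k_P = (A_N/A_P)·exp[−(E_N−E_P)/(RT)] = (A_N/A_P)·exp[(E_P−E_N)/(RT)].
(E_P−E_N)/(RT) = (118−50.5)×10³/(8.314×689) = 67500/5728 = 11.78.
k_N/k_P = (3.12×10^11/1.43×10^17)·exp(11.78) = 2.182×10^-6 × 1.311×10^5 = 0.286.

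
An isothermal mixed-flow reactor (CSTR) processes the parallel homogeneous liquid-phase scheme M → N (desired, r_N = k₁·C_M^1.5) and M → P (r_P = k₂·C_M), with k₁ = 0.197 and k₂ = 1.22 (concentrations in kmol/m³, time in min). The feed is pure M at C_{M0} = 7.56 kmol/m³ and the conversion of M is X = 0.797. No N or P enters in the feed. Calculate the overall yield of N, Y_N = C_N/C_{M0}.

0.133

Exit C_M = C_{M0}(1−X) = 7.56×0.203 = 1.535 kmol/m³.
Rates in a CSTR are evaluated at the outlet concentration: r_N = 0.197×1.535^1.5 = 0.3745, r_P = 1.22×1.535 = 1.872.
Fraction of consumed M going to N: r_N/(r_N+r_P) = 0.1667.
C_N = 0.1667·C_{M0}·X = 0.1667×7.56×0.797 = 1.00 kmol/m³; Y_N = C_N/C_{M0} = 0.133.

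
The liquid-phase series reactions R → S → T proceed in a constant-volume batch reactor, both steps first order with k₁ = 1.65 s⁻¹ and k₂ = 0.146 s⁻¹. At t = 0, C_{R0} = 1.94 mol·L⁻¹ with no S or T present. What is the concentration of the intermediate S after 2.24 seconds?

For first-order series with pure R initially, C_S(t) = k₁C_{R0}/(k₂−k₁)·(e^(−k₁t) − e^(−k₂t)).
e^(−k₁t) = e^(−1.65×2.24) = e^(−3.696) = 0.02482; e^(−k₂t) = e^(−0.3270) = 0.7211.
C_S = 1.65×1.94/(0.146−1.65) × (0.02482−0.7211) = (-2.128)×(-0.6962) = 1.482 mol·L⁻¹.

1.48 mol·L⁻¹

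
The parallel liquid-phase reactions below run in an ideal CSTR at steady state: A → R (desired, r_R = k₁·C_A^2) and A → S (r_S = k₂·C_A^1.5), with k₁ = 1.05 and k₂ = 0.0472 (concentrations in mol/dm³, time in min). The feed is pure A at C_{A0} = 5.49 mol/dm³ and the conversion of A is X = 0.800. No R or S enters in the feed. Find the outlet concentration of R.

4.21 mol/dm³

Exit C_A = C_{A0}(1−X) = 5.49×0.200 = 1.098 mol/dm³.
Rates in a CSTR are evaluated at the outlet concentration: r_R = 1.05×1.098^2 = 1.266, r_S = 0.0472×1.098^1.5 = 0.05431.
Fraction of consumed A going to R: r_R/(r_R+r_S) = 0.9589.
C_R = 0.9589·C_{A0}·X = 0.9589×5.49×0.800 = 4.21 mol/dm³.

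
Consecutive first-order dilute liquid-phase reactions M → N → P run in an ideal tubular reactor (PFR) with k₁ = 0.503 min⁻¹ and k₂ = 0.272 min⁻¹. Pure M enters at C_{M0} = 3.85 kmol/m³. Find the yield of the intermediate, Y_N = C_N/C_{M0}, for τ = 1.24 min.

0.387

Solving the coupled first-order balances gives C_N(τ) = [k₁/(k₂−k₁)]·C_{M0}·(e^(−k₁τ) − e^(−k₂τ)).
e^(−k₁τ) = e^(−0.503×1.24) = e^(−0.6237) = 0.5359; e^(−k₂τ) = e^(−0.3373) = 0.7137.
C_N = 0.503×3.85/(0.272−0.503) × (0.5359−0.7137) = (-8.383)×(-0.1778) = 1.490 kmol/m³.
Y_N = C_N/C_{M0} = 1.490/3.85 = 0.387.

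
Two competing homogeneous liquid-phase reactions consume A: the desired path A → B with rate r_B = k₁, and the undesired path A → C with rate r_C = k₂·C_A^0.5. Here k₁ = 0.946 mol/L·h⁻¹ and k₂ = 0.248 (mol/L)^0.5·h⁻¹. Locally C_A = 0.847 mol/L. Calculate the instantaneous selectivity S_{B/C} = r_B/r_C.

4.14

S_{B/C} = r_B/r_C = (k₁)/(k₂·C_A^0.5) = (k₁/k₂)·C_A^-0.5.
= (0.946) / (0.248×0.8470^0.5) = 0.9460/0.2282 = 4.14.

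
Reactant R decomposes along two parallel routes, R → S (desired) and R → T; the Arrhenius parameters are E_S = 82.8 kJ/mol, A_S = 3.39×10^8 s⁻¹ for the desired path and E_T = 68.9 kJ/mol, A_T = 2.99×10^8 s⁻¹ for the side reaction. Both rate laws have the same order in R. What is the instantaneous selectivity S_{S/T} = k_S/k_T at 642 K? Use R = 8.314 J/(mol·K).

k_S/k_T = (A_S/A_T)·exp[−(E_S−E_T)/(RT)] = (A_S/A_T)·exp[(E_T−E_S)/(RT)].
(E_T−E_S)/(RT) = (68.9−82.8)×10³/(8.314×642) = -13900/5338 = -2.604.
k_S/k_T = (3.39×10^8/2.99×10^8)·exp(-2.604) = 1.134 × 0.07396 = 0.0839.

0.0839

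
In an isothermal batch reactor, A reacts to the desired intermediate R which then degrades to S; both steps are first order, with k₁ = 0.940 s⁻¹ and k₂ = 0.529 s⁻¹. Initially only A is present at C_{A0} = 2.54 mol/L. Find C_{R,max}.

1.21 mol/L

For a first-order series the maximum intermediate yield is C_{R,max}/C_{A0} = (k₁/k₂)^[k₂/(k₂−k₁)].
= (0.940/0.529)^(0.529/(0.529−0.940)) = (1.777)^(-1.287) = 0.4771.
C_{R,max} = 0.4771×2.54 = 1.21 mol/L.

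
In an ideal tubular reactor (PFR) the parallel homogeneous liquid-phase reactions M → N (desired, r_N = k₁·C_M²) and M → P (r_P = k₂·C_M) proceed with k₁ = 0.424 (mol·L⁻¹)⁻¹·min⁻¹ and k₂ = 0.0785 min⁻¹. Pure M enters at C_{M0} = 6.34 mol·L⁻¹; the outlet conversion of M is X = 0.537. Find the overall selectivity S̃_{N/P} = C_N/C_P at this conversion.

23.9

C_M = C_{M0}(1−X) = 2.935 mol·L⁻¹.
Along a PFR/batch, dC_P/dC_M = −r_P/(r_N+r_P) = −k₂/(k₂+k₁·C_M).
Integrating from C_{M0} to C_M: C_P = (0.0785/0.424)·ln[(0.0785+0.424·6.34)/(0.0785+0.424·2.94)] = 0.1851·ln(2.767/1.323) = 0.1366 mol·L⁻¹.
Then C_N = (C_{M0}−C_M) − C_P = 3.405 − 0.1366 = 3.268 mol·L⁻¹.
S̃_{N/P} = C_N/C_P = 3.268/0.1366 = 23.9.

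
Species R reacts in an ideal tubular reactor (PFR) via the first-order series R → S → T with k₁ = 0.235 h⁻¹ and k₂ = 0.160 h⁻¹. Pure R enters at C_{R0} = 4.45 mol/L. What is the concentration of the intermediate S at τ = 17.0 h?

0.662 mol/L

Solving the coupled first-order balances gives C_S(τ) = [k₁/(k₂−k₁)]·C_{R0}·(e^(−k₁τ) − e^(−k₂τ)).
e^(−k₁τ) = e^(−0.235×17.0) = e^(−3.995) = 0.01841; e^(−k₂τ) = e^(−2.720) = 0.06587.
C_S = 0.235×4.45/(0.160−0.235) × (0.01841−0.06587) = (-13.94)×(-0.04747) = 0.6619 mol/L.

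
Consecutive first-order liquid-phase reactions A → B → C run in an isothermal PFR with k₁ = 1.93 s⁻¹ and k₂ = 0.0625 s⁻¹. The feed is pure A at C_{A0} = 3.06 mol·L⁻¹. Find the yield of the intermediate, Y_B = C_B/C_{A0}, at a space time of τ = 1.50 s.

The intermediate concentration in a first-order A→B→C sequence is C_B = k₁C_{A0}(e^(−k₁τ) − e^(−k₂τ))/(k₂−k₁).
e^(−k₁τ) = e^(−1.93×1.50) = e^(−2.895) = 0.05530; e^(−k₂τ) = e^(−0.09375) = 0.9105.
C_B = 1.93×3.06/(0.0625−1.93) × (0.05530−0.9105) = (-3.162)×(-0.8552) = 2.705 mol·L⁻¹.
Y_B = C_B/C_{A0} = 2.705/3.06 = 0.884.

0.884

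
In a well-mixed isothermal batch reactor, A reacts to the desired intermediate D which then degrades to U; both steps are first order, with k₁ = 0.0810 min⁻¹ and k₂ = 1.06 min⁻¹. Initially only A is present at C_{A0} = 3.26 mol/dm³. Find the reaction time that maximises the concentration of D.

2.63 min

The intermediate peaks when r₁ = r₂, i.e. k₁e^(−k₁t) = k₂e^(−k₂t), giving t_opt = ln(k₂/k₁)/(k₂−k₁).
= ln(1.06/0.0810)/(1.06−0.0810) = ln(13.09)/0.9790 = 2.572/0.9790 = 2.63 min.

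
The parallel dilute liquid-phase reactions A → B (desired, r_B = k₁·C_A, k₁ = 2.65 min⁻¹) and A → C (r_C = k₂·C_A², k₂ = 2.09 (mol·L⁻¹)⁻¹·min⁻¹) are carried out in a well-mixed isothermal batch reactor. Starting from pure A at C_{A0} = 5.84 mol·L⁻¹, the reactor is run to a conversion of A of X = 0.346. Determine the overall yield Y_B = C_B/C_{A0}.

0.0726

C_A = C_{A0}(1−X) = 3.819 mol·L⁻¹.
Along a PFR/batch, dC_B/dC_A = −r_B/(r_B+r_C) = −k₁/(k₁+k₂·C_A).
Integrating from C_{A0} to C_A: C_B = (2.65/2.09)·ln[(2.65+2.09·5.84)/(2.65+2.09·3.82)] = 1.268·ln(14.86/10.63) = 0.4241 mol·L⁻¹.
Y_B = C_B/C_{A0} = 0.4241/5.84 = 0.0726.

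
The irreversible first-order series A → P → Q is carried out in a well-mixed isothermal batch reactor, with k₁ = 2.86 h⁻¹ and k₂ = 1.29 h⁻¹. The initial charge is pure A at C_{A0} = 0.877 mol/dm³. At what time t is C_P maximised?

0.507 h

The intermediate peaks when r₁ = r₂, i.e. k₁e^(−k₁t) = k₂e^(−k₂t), giving t_opt = ln(k₂/k₁)/(k₂−k₁).
= ln(1.29/2.86)/(1.29−2.86) = ln(0.4510)/-1.570 = -0.7962/-1.570 = 0.507 h.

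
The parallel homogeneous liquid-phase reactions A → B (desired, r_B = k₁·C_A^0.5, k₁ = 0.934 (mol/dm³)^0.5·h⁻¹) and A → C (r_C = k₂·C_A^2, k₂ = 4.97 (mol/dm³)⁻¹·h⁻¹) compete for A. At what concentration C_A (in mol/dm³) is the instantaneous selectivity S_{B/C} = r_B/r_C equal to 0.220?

0.900 mol/dm³

S_{B/C} = (k₁/k₂)·C_A^-1.5 ⇒ C_A = (S·k₂/k₁)^(1/(-1.5)).
= (0.220×4.97/0.934)^(-0.6667) = (1.171)^(-0.6667) = 0.900 mol/dm³.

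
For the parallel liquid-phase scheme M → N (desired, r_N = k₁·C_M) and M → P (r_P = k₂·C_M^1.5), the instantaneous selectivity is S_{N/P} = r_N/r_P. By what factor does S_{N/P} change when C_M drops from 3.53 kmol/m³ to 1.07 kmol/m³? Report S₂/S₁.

1.82

S_{N/P} = (k₁/k₂)·C_M^-0.5, so S₂/S₁ = (C_{M,2}/C_{M,1})^-0.5.
= (1.07/3.53)^(-0.5) = (0.3031)^(-0.5) = 1.82.
Selectivity toward N rises as C_M falls — low-concentration operation is favoured.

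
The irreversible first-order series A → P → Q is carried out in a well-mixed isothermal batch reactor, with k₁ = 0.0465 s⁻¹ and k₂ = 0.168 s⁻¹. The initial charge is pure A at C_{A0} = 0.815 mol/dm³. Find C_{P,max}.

0.138 mol/dm³

For a first-order series the maximum intermediate yield is C_{P,max}/C_{A0} = (k₁/k₂)^[k₂/(k₂−k₁)].
= (0.0465/0.168)^(0.168/(0.168−0.0465)) = (0.2768)^(1.383) = 0.1693.
C_{P,max} = 0.1693×0.815 = 0.138 mol/dm³.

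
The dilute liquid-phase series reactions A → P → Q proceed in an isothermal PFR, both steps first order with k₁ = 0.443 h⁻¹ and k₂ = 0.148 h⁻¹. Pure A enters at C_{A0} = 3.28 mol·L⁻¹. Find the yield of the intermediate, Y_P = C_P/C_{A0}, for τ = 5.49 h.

0.534

The intermediate concentration in a first-order A→B→C sequence is C_P = k₁C_{A0}(e^(−k₁τ) − e^(−k₂τ))/(k₂−k₁).
e^(−k₁τ) = e^(−0.443×5.49) = e^(−2.432) = 0.08785; e^(−k₂τ) = e^(−0.8125) = 0.4437.
C_P = 0.443×3.28/(0.148−0.443) × (0.08785−0.4437) = (-4.926)×(-0.3559) = 1.753 mol·L⁻¹.
Y_P = C_P/C_{A0} = 1.753/3.28 = 0.534.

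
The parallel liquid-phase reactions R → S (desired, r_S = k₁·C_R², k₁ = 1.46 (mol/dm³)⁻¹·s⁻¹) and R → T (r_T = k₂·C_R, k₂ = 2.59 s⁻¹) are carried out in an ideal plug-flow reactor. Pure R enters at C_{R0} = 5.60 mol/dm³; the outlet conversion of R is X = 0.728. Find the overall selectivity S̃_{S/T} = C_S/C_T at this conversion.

1.86

C_R = C_{R0}(1−X) = 1.523 mol/dm³.
Along a PFR/batch, dC_T/dC_R = −r_T/(r_S+r_T) = −k₂/(k₂+k₁·C_R).
Integrating from C_{R0} to C_R: C_T = (2.59/1.46)·ln[(2.59+1.46·5.60)/(2.59+1.46·1.52)] = 1.774·ln(10.77/4.814) = 1.428 mol/dm³.
Then C_S = (C_{R0}−C_R) − C_T = 4.077 − 1.428 = 2.649 mol/dm³.
S̃_{S/T} = C_S/C_T = 2.649/1.428 = 1.86.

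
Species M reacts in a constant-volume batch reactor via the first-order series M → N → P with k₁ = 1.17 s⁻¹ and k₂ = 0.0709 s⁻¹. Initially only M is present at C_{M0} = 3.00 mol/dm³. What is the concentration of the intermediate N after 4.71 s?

2.27 mol/dm³

For first-order series with pure M initially, C_N(t) = k₁C_{M0}/(k₂−k₁)·(e^(−k₁t) − e^(−k₂t)).
e^(−k₁t) = e^(−1.17×4.71) = e^(−5.511) = 0.004043; e^(−k₂t) = e^(−0.3339) = 0.7161.
C_N = 1.17×3.00/(0.0709−1.17) × (0.004043−0.7161) = (-3.194)×(-0.7121) = 2.274 mol/dm³.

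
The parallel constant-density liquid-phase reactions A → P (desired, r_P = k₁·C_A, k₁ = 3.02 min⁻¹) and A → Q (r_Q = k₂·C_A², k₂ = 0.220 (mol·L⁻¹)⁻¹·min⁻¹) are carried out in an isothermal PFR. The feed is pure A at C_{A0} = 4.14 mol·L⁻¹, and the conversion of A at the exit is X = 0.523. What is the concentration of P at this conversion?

1.77 mol·L⁻¹

C_A = C_{A0}(1−X) = 1.975 mol·L⁻¹.
Along a PFR/batch, dC_P/dC_A = −r_P/(r_P+r_Q) = −k₁/(k₁+k₂·C_A).
Integrating from C_{A0} to C_A: C_P = (3.02/0.220)·ln[(3.02+0.220·4.14)/(3.02+0.220·1.97)] = 13.73·ln(3.931/3.454) = 1.773 mol·L⁻¹.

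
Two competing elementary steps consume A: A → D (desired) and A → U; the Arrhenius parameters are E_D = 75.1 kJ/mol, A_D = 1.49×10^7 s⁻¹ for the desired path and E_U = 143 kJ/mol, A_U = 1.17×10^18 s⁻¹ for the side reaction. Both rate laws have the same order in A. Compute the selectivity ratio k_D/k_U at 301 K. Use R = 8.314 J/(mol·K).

7.74

Since both paths have the same order in A, the concentration cancels and S_{D/U} = k_D/k_U = (A_D/A_U)·exp[(E_U−E_D)/(RT)].
(E_U−E_D)/(RT) = (143−75.1)×10³/(8.314×301) = 67900/2503 = 27.13.
k_D/k_U = (1.49×10^7/1.17×10^18)·exp(27.13) = 1.274×10^-11 × 6.076×10^11 = 7.74.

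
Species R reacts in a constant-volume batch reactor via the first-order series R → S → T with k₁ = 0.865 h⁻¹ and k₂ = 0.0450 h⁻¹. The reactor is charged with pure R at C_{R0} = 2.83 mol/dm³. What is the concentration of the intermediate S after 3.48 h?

Solving the coupled first-order balances gives C_S(t) = [k₁/(k₂−k₁)]·C_{R0}·(e^(−k₁t) − e^(−k₂t)).
e^(−k₁t) = e^(−0.865×3.48) = e^(−3.010) = 0.04928; e^(−k₂t) = e^(−0.1566) = 0.8550.
C_S = 0.865×2.83/(0.0450−0.865) × (0.04928−0.8550) = (-2.985)×(-0.8058) = 2.405 mol/dm³.

2.41 mol/dm³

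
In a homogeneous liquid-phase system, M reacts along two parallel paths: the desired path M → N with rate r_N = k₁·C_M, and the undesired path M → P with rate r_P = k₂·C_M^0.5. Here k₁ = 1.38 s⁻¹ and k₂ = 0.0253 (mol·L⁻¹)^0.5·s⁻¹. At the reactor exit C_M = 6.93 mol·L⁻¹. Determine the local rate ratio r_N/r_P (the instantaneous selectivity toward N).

144

S_{N/P} = r_N/r_P = (k₁·C_M)/(k₂·C_M^0.5) = (k₁/k₂)·C_M^0.5.
= (1.38×6.930) / (0.0253×6.930^0.5) = 9.563/0.06660 = 144.
Since the desired path is higher order in M, keeping C_M high (PFR or concentrated feed) favours N.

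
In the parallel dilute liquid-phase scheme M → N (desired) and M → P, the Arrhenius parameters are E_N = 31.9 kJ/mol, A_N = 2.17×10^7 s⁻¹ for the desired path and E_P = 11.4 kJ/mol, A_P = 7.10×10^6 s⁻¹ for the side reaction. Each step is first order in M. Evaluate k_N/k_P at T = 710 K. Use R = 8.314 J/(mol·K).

0.0948

With equal orders, S_{N/P} = k_N/k_P = (A_N/A_P)·exp[(E_P−E_N)/(RT)].
(E_P−E_N)/(RT) = (11.4−31.9)×10³/(8.314×710) = -20500/5903 = -3.473.
k_N/k_P = (2.17×10^7/7.10×10^6)·exp(-3.473) = 3.056 × 0.03103 = 0.0948.
Since E_N > E_P, raising the temperature improves selectivity toward N.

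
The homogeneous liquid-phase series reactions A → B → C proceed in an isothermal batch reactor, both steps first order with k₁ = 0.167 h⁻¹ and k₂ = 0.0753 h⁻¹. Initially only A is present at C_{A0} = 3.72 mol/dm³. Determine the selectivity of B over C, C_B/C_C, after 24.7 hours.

Solving the coupled first-order balances gives C_B(t) = [k₁/(k₂−k₁)]·C_{A0}·(e^(−k₁t) − e^(−k₂t)).
e^(−k₁t) = e^(−0.167×24.7) = e^(−4.125) = 0.01617; e^(−k₂t) = e^(−1.860) = 0.1557.
C_B = 0.167×3.72/(0.0753−0.167) × (0.01617−0.1557) = (-6.775)×(-0.1395) = 0.9452 mol/dm³.
C_A = C_{A0}e^(−k₁t) = 0.06013 mol/dm³, so C_C = C_{A0}−C_A−C_B = 2.715 mol/dm³; C_B/C_C = 0.348.

0.348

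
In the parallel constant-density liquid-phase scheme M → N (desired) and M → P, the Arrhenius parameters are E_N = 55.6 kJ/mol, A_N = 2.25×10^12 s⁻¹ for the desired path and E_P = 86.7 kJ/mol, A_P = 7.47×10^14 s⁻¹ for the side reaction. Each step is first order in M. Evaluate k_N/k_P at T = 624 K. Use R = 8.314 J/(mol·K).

Since both paths have the same order in M, the concentration cancels and S_{N/P} = k_N/k_P = (A_N/A_P)·exp[(E_P−E_N)/(RT)].
(E_P−E_N)/(RT) = (86.7−55.6)×10³/(8.314×624) = 31100/5188 = 5.995.
k_N/k_P = (2.25×10^12/7.47×10^14)·exp(5.995) = 0.003012 × 401.3 = 1.21.

1.21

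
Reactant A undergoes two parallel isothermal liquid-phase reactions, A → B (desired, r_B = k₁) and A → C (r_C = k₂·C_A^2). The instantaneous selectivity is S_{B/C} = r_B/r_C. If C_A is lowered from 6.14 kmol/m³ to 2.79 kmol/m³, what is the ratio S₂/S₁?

S_{B/C} = (k₁/k₂)·C_A^-2, so S₂/S₁ = (C_{A,2}/C_{A,1})^-2.
= (2.79/6.14)^(-2) = (0.4544)^(-2) = 4.84.
Selectivity toward B rises as C_A falls — low-concentration operation is favoured.

4.84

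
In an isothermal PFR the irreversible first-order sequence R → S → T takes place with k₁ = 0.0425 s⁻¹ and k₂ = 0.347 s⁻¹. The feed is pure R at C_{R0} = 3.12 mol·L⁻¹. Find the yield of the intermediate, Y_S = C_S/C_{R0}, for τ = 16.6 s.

0.0685

For first-order series with pure R initially, C_S(τ) = k₁C_{R0}/(k₂−k₁)·(e^(−k₁τ) − e^(−k₂τ)).
e^(−k₁τ) = e^(−0.0425×16.6) = e^(−0.7055) = 0.4939; e^(−k₂τ) = e^(−5.760) = 0.003150.
C_S = 0.0425×3.12/(0.347−0.0425) × (0.4939−0.003150) = 0.4355×0.4907 = 0.2137 mol·L⁻¹.
Y_S = C_S/C_{R0} = 0.2137/3.12 = 0.0685.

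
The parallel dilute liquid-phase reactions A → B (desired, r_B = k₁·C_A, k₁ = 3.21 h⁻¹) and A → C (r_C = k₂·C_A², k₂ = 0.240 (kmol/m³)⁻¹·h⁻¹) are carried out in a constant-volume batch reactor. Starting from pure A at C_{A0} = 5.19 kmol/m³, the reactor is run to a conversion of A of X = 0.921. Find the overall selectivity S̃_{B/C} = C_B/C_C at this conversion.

C_A = C_{A0}(1−X) = 0.4100 kmol/m³.
Along a PFR/batch, dC_B/dC_A = −r_B/(r_B+r_C) = −k₁/(k₁+k₂·C_A).
Integrating from C_{A0} to C_A: C_B = (3.21/0.240)·ln[(3.21+0.240·5.19)/(3.21+0.240·0.410)] = 13.38·ln(4.456/3.308) = 3.982 kmol/m³.
C_C = (C_{A0}−C_A)−C_B = 0.7983 kmol/m³; S̃_{B/C} = 3.982/0.7983 = 4.99.

4.99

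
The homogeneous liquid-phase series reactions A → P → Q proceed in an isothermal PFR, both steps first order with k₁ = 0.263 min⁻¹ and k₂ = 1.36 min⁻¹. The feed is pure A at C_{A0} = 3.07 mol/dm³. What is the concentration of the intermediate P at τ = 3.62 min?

For first-order series with pure A initially, C_P(τ) = k₁C_{A0}/(k₂−k₁)·(e^(−k₁τ) − e^(−k₂τ)).
e^(−k₁τ) = e^(−0.263×3.62) = e^(−0.9521) = 0.3859; e^(−k₂τ) = e^(−4.923) = 0.007276.
C_P = 0.263×3.07/(1.36−0.263) × (0.3859−0.007276) = 0.7360×0.3787 = 0.2787 mol/dm³.

0.279 mol/dm³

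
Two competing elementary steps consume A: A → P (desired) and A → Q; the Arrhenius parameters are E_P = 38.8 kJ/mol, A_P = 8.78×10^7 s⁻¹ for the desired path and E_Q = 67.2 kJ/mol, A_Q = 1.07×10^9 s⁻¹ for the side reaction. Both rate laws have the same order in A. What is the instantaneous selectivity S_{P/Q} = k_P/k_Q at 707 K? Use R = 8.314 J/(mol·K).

k_P/k_Q = (A_P/A_Q)·exp[−(E_P−E_Q)/(RT)] = (A_P/A_Q)·exp[(E_Q−E_P)/(RT)].
(E_Q−E_P)/(RT) = (67.2−38.8)×10³/(8.314×707) = 28400/5878 = 4.832.
k_P/k_Q = (8.78×10^7/1.07×10^9)·exp(4.832) = 0.08206 × 125.4 = 10.3.
Since E_P < E_Q, lowering the temperature improves selectivity toward P.

10.3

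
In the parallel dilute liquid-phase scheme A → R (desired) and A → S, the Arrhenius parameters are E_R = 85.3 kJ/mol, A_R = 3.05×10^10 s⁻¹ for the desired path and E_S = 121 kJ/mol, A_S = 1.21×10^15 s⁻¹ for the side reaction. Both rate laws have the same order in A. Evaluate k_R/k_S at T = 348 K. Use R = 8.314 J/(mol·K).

With equal orders, S_{R/S} = k_R/k_S = (A_R/A_S)·exp[(E_S−E_R)/(RT)].
(E_S−E_R)/(RT) = (121−85.3)×10³/(8.314×348) = 35700/2893 = 12.34.
k_R/k_S = (3.05×10^10/1.21×10^15)·exp(12.34) = 2.521×10^-5 × 2.284×10^5 = 5.76.
Since E_R < E_S, lowering the temperature improves selectivity toward R.

5.76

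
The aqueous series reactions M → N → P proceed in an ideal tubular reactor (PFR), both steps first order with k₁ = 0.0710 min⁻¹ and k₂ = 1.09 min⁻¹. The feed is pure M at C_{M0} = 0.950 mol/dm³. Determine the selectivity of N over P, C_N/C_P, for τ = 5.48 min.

The intermediate concentration in a first-order A→B→C sequence is C_N = k₁C_{M0}(e^(−k₁τ) − e^(−k₂τ))/(k₂−k₁).
e^(−k₁τ) = e^(−0.0710×5.48) = e^(−0.3891) = 0.6777; e^(−k₂τ) = e^(−5.973) = 0.002546.
C_N = 0.0710×0.950/(1.09−0.0710) × (0.6777−0.002546) = 0.06619×0.6751 = 0.04469 mol/dm³.
C_M = C_{M0}e^(−k₁τ) = 0.6438 mol/dm³, so C_P = C_{M0}−C_M−C_N = 0.2615 mol/dm³; C_N/C_P = 0.171.

0.171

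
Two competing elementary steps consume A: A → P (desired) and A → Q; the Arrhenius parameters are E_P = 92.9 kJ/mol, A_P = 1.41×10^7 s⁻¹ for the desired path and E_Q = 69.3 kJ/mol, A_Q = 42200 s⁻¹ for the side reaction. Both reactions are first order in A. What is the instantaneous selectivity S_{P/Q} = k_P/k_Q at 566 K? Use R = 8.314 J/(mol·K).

2.22

Since both paths have the same order in A, the concentration cancels and S_{P/Q} = k_P/k_Q = (A_P/A_Q)·exp[(E_Q−E_P)/(RT)].
(E_Q−E_P)/(RT) = (69.3−92.9)×10³/(8.314×566) = -23600/4706 = -5.015.
k_P/k_Q = (1.41×10^7/42200)·exp(-5.015) = 334.1 × 0.006637 = 2.22.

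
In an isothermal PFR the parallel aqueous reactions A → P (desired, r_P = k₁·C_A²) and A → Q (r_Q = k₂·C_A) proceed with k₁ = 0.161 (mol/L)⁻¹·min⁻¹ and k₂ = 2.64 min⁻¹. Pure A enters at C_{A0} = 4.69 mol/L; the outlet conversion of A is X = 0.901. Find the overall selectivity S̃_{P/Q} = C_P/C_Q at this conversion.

0.152

C_A = C_{A0}(1−X) = 0.4643 mol/L.
Along a PFR/batch, dC_Q/dC_A = −r_Q/(r_P+r_Q) = −k₂/(k₂+k₁·C_A).
Integrating from C_{A0} to C_A: C_Q = (2.64/0.161)·ln[(2.64+0.161·4.69)/(2.64+0.161·0.464)] = 16.40·ln(3.395/2.715) = 3.667 mol/L.
Then C_P = (C_{A0}−C_A) − C_Q = 4.226 − 3.667 = 0.5587 mol/L.
S̃_{P/Q} = C_P/C_Q = 0.5587/3.667 = 0.152.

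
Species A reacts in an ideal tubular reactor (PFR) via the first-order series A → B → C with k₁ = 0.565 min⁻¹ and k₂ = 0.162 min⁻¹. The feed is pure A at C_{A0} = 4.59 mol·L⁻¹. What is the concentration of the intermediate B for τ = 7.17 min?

The intermediate concentration in a first-order A→B→C sequence is C_B = k₁C_{A0}(e^(−k₁τ) − e^(−k₂τ))/(k₂−k₁).
e^(−k₁τ) = e^(−0.565×7.17) = e^(−4.051) = 0.01740; e^(−k₂τ) = e^(−1.162) = 0.3130.
C_B = 0.565×4.59/(0.162−0.565) × (0.01740−0.3130) = (-6.435)×(-0.2956) = 1.902 mol·L⁻¹.

1.90 mol·L⁻¹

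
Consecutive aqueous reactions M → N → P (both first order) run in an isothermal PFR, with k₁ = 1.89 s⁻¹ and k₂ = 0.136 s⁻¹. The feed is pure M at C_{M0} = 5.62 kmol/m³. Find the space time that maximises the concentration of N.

1.50 s

Setting dC_N/dτ = 0 gives τ_opt = ln(k₂/k₁)/(k₂−k₁).
= ln(0.136/1.89)/(0.136−1.89) = ln(0.07196)/-1.754 = -2.632/-1.754 = 1.50 s.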